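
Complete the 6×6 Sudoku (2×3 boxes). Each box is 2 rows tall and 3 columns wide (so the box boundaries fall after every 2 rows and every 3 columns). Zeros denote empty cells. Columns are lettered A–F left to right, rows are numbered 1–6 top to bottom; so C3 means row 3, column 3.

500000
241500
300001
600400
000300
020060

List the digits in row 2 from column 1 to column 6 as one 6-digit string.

241536

E2 = 3: row 2 has {1,2,4,5}; col 5 has {6}; box has {5} → only 3 remains.
F2 = 6: row 2 has {1,2,3,4,5}; col 6 has {1}; box has {3,5} → only 6 remains.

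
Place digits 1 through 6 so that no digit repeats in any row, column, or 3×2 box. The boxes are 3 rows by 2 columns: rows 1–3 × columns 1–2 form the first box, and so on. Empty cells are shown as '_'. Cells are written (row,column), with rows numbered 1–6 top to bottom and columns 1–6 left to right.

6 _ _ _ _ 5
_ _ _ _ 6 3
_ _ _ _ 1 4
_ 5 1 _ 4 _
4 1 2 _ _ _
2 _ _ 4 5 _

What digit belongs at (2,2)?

4

(1,5) = 2: row 1 has {5,6}; col 5 has {1,4,5,6}; box has {1,3,4,5,6} → only 2 remains.
(4,1) = 3: row 4 has {1,4,5}; col 1 has {2,4,6}; box has {1,2,4,5} → only 3 remains.
(4,4) = 6: row 4 has {1,3,4,5}; col 4 has {4}; box has {1,2,4} → only 6 remains.
(4,6) = 2: row 4 has {1,3,4,5,6}; col 6 has {3,4,5}; box has {4,5} → only 2 remains.
(5,5) = 3: row 5 has {1,2,4}; col 5 has {1,2,4,5,6}; box has {2,4,5} → only 3 remains.
(5,6) = 6: row 5 has {1,2,3,4}; col 6 has {2,3,4,5}; box has {2,3,4,5} → only 6 remains.
(6,2) = 6: row 6 has {2,4,5}; col 2 has {1,5}; box has {1,2,3,4,5} → only 6 remains.
(6,3) = 3: row 6 has {2,4,5,6}; col 3 has {1,2}; box has {1,2,4,6} → only 3 remains.
(6,6) = 1: row 6 has {2,3,4,5,6}; col 6 has {2,3,4,5,6}; box has {2,3,4,5,6} → only 1 remains.
(1,3) = 4: row 1 has {2,5,6}; col 3 has {1,2,3}; box has {} → only 4 remains.
(2,3) = 5: row 2 has {3,6}; col 3 has {1,2,3,4}; box has {4} → only 5 remains.
(3,1) = 5: row 3 has {1,4}; col 1 has {2,3,4,6}; box has {6} → only 5 remains.
(3,3) = 6: row 3 has {1,4,5}; col 3 has {1,2,3,4,5}; box has {4,5} → only 6 remains.
(5,4) = 5: row 5 has {1,2,3,4,6}; col 4 has {4,6}; box has {1,2,3,4,6} → only 5 remains.
(1,2) = 3: row 1 has {2,4,5,6}; col 2 has {1,5,6}; box has {5,6} → only 3 remains.
(1,4) = 1: row 1 has {2,3,4,5,6}; col 4 has {4,5,6}; box has {4,5,6} → only 1 remains.
(2,1) = 1: row 2 has {3,5,6}; col 1 has {2,3,4,5,6}; box has {3,5,6} → only 1 remains.
(2,4) = 2: row 2 has {1,3,5,6}; col 4 has {1,4,5,6}; box has {1,4,5,6} → only 2 remains.
(3,2) = 2: row 3 has {1,4,5,6}; col 2 has {1,3,5,6}; box has {1,3,5,6} → only 2 remains.
(3,4) = 3: row 3 has {1,2,4,5,6}; col 4 has {1,2,4,5,6}; box has {1,2,4,5,6} → only 3 remains.
(2,2) = 4: row 2 has {1,2,3,5,6}; col 2 has {1,2,3,5,6}; box has {1,2,3,5,6} → only 4 remains.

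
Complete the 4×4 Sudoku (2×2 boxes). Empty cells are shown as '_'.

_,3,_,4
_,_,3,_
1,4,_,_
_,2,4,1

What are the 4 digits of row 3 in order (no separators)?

R1C1 = 2: row 1 has {3,4}; col 1 has {1}; box has {3} → only 2 remains.
R1C3 = 1: row 1 has {2,3,4}; col 3 has {3,4}; box has {3,4} → only 1 remains.
R2C1 = 4: row 2 has {3}; col 1 has {1,2}; box has {2,3} → only 4 remains.
R2C2 = 1: row 2 has {3,4}; col 2 has {2,3,4}; box has {2,3,4} → only 1 remains.
R2C4 = 2: row 2 has {1,3,4}; col 4 has {1,4}; box has {1,3,4} → only 2 remains.
R3C3 = 2: row 3 has {1,4}; col 3 has {1,3,4}; box has {1,4} → only 2 remains.
R3C4 = 3: row 3 has {1,2,4}; col 4 has {1,2,4}; box has {1,2,4} → only 3 remains.

1423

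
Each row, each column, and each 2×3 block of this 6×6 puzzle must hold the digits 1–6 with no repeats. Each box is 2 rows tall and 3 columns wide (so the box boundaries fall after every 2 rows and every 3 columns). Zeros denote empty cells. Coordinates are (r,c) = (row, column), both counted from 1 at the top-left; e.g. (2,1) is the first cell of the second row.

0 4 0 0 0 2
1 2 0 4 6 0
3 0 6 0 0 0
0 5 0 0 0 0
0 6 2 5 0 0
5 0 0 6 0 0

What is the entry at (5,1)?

4

(1,1) = 6: row 1 has {2,4}; col 1 has {1,3,5}; box has {1,2,4} → only 6 remains.
(3,2) = 1: row 3 has {3,6}; col 2 has {2,4,5,6}; box has {3,5,6} → only 1 remains.
(3,4) = 2: row 3 has {1,3,6}; col 4 has {4,5,6}; box has {} → only 2 remains.
(4,3) = 4: row 4 has {5}; col 3 has {2,6}; box has {1,3,5,6} → only 4 remains.
(5,1) = 4: row 5 has {2,5,6}; col 1 has {1,3,5,6}; box has {2,5,6} → only 4 remains.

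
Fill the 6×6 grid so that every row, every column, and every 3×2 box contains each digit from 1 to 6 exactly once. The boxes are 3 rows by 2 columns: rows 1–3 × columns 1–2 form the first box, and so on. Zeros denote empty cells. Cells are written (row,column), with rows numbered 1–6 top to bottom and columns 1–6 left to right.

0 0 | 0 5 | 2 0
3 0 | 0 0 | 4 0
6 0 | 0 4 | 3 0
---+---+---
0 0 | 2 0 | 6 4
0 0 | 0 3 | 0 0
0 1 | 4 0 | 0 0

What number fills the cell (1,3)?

3

(1,2) = 4 (sole candidate).
(3,3) = 1 (sole candidate).
(3,6) = 5 (sole candidate).
(4,1) = 5 (sole candidate).
(4,2) = 3 (sole candidate).
(4,4) = 1 (sole candidate).
(6,1) = 2 (sole candidate).
(6,4) = 6 (sole candidate).
(6,5) = 5 (sole candidate).
(6,6) = 3 (sole candidate).
(1,1) = 1 (sole candidate).
(1,6) = 6 (sole candidate).
(2,3) = 6 (sole candidate).
(2,4) = 2 (sole candidate).
(2,6) = 1 (sole candidate).
(3,2) = 2 (sole candidate).
(5,1) = 4 (sole candidate).
(5,2) = 6 (sole candidate).
(5,3) = 5 (sole candidate).
(5,5) = 1 (sole candidate).
(5,6) = 2 (sole candidate).
(1,3) = 3: row 1 has {1,2,4,5,6}; col 3 has {1,2,4,5,6}; box has {1,2,4,5,6} → only 3 remains.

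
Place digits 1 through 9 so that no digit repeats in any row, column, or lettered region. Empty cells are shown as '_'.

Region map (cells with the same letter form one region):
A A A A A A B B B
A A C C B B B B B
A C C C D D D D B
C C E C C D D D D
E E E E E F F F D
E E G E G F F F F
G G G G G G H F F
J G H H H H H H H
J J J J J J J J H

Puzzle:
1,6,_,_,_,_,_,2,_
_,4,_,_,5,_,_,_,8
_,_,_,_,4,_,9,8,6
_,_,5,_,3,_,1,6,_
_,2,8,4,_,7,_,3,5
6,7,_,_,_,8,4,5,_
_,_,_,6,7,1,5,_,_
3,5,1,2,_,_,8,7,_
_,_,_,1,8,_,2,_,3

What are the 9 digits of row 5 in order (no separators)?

row 1, column 5 = 9 (sole candidate).
row 3, column 2 = 1 (sole candidate).
row 4, column 6 = 2 (sole candidate).
row 4, column 9 = 7 (sole candidate).
row 5, column 1 = 9: row 5 has {2,3,4,5,7,8}; col 1 has {1,3,6}; region has {2,4,5,6,7,8} → only 9 remains.
row 5, column 5 = 1: row 5 has {2,3,4,5,7,8,9}; col 5 has {3,4,5,7,8,9}; region has {2,4,5,6,7,8,9} → only 1 remains.
row 5, column 7 = 6: row 5 has {1,2,3,4,5,7,8,9}; col 7 has {1,2,4,5,8,9}; region has {3,4,5,7,8} → only 6 remains.

928417635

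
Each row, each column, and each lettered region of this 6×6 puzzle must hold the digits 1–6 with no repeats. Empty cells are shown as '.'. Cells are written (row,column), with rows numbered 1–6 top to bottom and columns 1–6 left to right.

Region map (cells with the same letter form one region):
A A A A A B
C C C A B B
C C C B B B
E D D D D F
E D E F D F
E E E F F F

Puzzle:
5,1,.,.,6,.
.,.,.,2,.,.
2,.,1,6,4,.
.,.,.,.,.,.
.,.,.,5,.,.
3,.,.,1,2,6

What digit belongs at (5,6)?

(1,6) = 2: in row 1, 2 can only go here (every other open cell in that row sees a 2).
(2,6) = 1: in column 6, 1 can only go here (every other open cell in that column sees a 1).
(3,6) = 5: in column 6, 5 can only go here (every other open cell in that column sees a 5).
(2,5) = 3: row 2 has {1,2}; col 5 has {2,4,6}; region has {1,2,4,5,6} → only 3 remains.
(3,2) = 3: row 3 has {1,2,4,5,6}; col 2 has {1}; region has {1,2} → only 3 remains.
(5,5) = 1: row 5 has {5}; col 5 has {2,3,4,6}; region has {} → only 1 remains.
(4,5) = 5: row 4 has {}; col 5 has {1,2,3,4,6}; region has {1} → only 5 remains.
(4,1) = 1: in row 4, 1 can only go here (every other open cell in that row sees a 1).
(5,6) = 3: in row 5, 3 can only go here (every other open cell in that row sees a 3).

3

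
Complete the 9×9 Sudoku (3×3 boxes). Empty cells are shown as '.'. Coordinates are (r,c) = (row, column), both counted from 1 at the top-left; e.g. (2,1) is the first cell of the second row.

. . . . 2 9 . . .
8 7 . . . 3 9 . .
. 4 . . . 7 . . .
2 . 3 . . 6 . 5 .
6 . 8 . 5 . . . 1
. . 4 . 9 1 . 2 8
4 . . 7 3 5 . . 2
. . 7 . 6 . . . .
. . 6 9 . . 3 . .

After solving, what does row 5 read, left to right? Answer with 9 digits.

(5,2) = 9: row 5 has {1,5,6,8}; col 2 has {4,7}; box has {2,3,4,6,8} → only 9 remains.
(6,2) = 5: row 6 has {1,2,4,8,9}; col 2 has {4,7,9}; box has {2,3,4,6,8,9} → only 5 remains.
(6,4) = 3: row 6 has {1,2,4,5,8,9}; col 4 has {7,9}; box has {1,5,6,9} → only 3 remains.
(4,2) = 1: row 4 has {2,3,5,6}; col 2 has {4,5,7,9}; box has {2,3,4,5,6,8,9} → only 1 remains.
(6,1) = 7: row 6 has {1,2,3,4,5,8,9}; col 1 has {2,4,6,8}; box has {1,2,3,4,5,6,8,9} → only 7 remains.
(6,7) = 6: row 6 has {1,2,3,4,5,7,8,9}; col 7 has {3,9}; box has {1,2,5,8} → only 6 remains.
(7,2) = 8: row 7 has {2,3,4,5,7}; col 2 has {1,4,5,7,9}; box has {4,6,7} → only 8 remains.
(7,7) = 1: row 7 has {2,3,4,5,7,8}; col 7 has {3,6,9}; box has {2,3} → only 1 remains.
(9,2) = 2: row 9 has {3,6,9}; col 2 has {1,4,5,7,8,9}; box has {4,6,7,8} → only 2 remains.
(7,3) = 9: row 7 has {1,2,3,4,5,7,8}; col 3 has {3,4,6,7,8}; box has {2,4,6,7,8} → only 9 remains.
(7,8) = 6: row 7 has {1,2,3,4,5,7,8,9}; col 8 has {2,5}; box has {1,2,3} → only 6 remains.
(8,2) = 3: row 8 has {6,7}; col 2 has {1,2,4,5,7,8,9}; box has {2,4,6,7,8,9} → only 3 remains.
(1,2) = 6: row 1 has {2,9}; col 2 has {1,2,3,4,5,7,8,9}; box has {4,7,8} → only 6 remains.
(2,3) = 2: in row 2, 2 can only go here (every other open cell in that row sees a 2).
(3,7) = 2: in row 3, 2 can only go here (every other open cell in that row sees a 2).
(3,1) = 9: in row 3, 9 can only go here (every other open cell in that row sees a 9).
(4,9) = 9: in row 4, 9 can only go here (every other open cell in that row sees a 9).
(5,8) = 3: in row 5, 3 can only go here (every other open cell in that row sees a 3).
(3,9) = 3: in row 3, 3 can only go here (every other open cell in that row sees a 3).
(1,1) = 3: in row 1, 3 can only go here (every other open cell in that row sees a 3).
(3,4) = 6: in row 3, 6 can only go here (every other open cell in that row sees a 6).
(2,9) = 6: in row 2, 6 can only go here (every other open cell in that row sees a 6).
(2,4) = 5: in row 2, 5 can only go here (every other open cell in that row sees a 5).
(3,3) = 5: in row 3, 5 can only go here (every other open cell in that row sees a 5).
(1,3) = 1: row 1 has {2,3,6,9}; col 3 has {2,3,4,5,6,7,8,9}; box has {2,3,4,5,6,7,8,9} → only 1 remains.
(5,7) = 7: in row 5, 7 can only go here (every other open cell in that row sees a 7).
(4,7) = 4: row 4 has {1,2,3,5,6,9}; col 7 has {1,2,3,6,7,9}; box has {1,2,3,5,6,7,8,9} → only 4 remains.
(4,4) = 8: row 4 has {1,2,3,4,5,6,9}; col 4 has {3,5,6,7,9}; box has {1,3,5,6,9} → only 8 remains.
(4,5) = 7: row 4 has {1,2,3,4,5,6,8,9}; col 5 has {2,3,5,6,9}; box has {1,3,5,6,8,9} → only 7 remains.
(1,4) = 4: row 1 has {1,2,3,6,9}; col 4 has {3,5,6,7,8,9}; box has {2,3,5,6,7,9} → only 4 remains.
(2,5) = 1: row 2 has {2,3,5,6,7,8,9}; col 5 has {2,3,5,6,7,9}; box has {2,3,4,5,6,7,9} → only 1 remains.
(2,8) = 4: row 2 has {1,2,3,5,6,7,8,9}; col 8 has {2,3,5,6}; box has {2,3,6,9} → only 4 remains.
(3,5) = 8: row 3 has {2,3,4,5,6,7,9}; col 5 has {1,2,3,5,6,7,9}; box has {1,2,3,4,5,6,7,9} → only 8 remains.
(3,8) = 1: row 3 has {2,3,4,5,6,7,8,9}; col 8 has {2,3,4,5,6}; box has {2,3,4,6,9} → only 1 remains.
(5,4) = 2: row 5 has {1,3,5,6,7,8,9}; col 4 has {3,4,5,6,7,8,9}; box has {1,3,5,6,7,8,9} → only 2 remains.
(5,6) = 4: row 5 has {1,2,3,5,6,7,8,9}; col 6 has {1,3,5,6,7,9}; box has {1,2,3,5,6,7,8,9} → only 4 remains.

698254731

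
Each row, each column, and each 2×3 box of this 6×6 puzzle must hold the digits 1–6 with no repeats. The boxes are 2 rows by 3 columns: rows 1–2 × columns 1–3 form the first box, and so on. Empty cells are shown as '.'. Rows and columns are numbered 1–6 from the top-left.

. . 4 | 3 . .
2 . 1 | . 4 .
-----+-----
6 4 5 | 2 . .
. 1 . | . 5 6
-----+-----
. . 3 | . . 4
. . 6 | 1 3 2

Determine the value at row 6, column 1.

row 1, column 1 = 5 (sole candidate).
row 1, column 2 = 6 (sole candidate).
row 1, column 6 = 1 (sole candidate).
row 2, column 2 = 3 (sole candidate).
row 2, column 6 = 5 (sole candidate).
row 3, column 5 = 1 (sole candidate).
row 3, column 6 = 3 (sole candidate).
row 4, column 1 = 3 (sole candidate).
row 4, column 3 = 2 (sole candidate).
row 4, column 4 = 4 (sole candidate).
row 5, column 1 = 1 (sole candidate).
row 5, column 5 = 6 (sole candidate).
row 6, column 1 = 4: row 6 has {1,2,3,6}; col 1 has {1,2,3,5,6}; box has {1,3,6} → only 4 remains.

4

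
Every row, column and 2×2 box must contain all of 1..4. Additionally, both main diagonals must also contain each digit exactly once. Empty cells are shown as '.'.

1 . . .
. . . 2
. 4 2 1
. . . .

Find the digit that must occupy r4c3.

r1c4 = 3: row 1 has {1}; col 4 has {1,2}; box has {2}; anti-diagonal has {4} → only 3 remains.
r2c2 = 3: row 2 has {2}; col 2 has {4}; box has {1}; main diagonal has {1,2} → only 3 remains.
r2c3 = 1: row 2 has {2,3}; col 3 has {2}; box has {2,3}; anti-diagonal has {3,4} → only 1 remains.
r3c1 = 3: row 3 has {1,2,4}; col 1 has {1}; box has {4} → only 3 remains.
r4c1 = 2: row 4 has {}; col 1 has {1,3}; box has {3,4}; anti-diagonal has {1,3,4} → only 2 remains.
r4c2 = 1: row 4 has {2}; col 2 has {3,4}; box has {2,3,4} → only 1 remains.
r4c4 = 4: row 4 has {1,2}; col 4 has {1,2,3}; box has {1,2}; main diagonal has {1,2,3} → only 4 remains.
r1c2 = 2: row 1 has {1,3}; col 2 has {1,3,4}; box has {1,3} → only 2 remains.
r1c3 = 4: row 1 has {1,2,3}; col 3 has {1,2}; box has {1,2,3} → only 4 remains.
r2c1 = 4: row 2 has {1,2,3}; col 1 has {1,2,3}; box has {1,2,3} → only 4 remains.
r4c3 = 3: row 4 has {1,2,4}; col 3 has {1,2,4}; box has {1,2,4} → only 3 remains.

3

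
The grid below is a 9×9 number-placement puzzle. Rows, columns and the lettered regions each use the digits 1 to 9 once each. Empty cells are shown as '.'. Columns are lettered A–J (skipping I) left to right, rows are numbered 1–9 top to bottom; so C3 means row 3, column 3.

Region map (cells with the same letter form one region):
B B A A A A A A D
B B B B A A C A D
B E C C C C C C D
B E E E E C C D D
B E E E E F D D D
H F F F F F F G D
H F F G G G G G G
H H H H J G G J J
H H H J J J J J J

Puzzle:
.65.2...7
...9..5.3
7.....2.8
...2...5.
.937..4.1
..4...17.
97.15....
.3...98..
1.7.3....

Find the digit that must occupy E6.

9

B3 = 5 (hidden single in row 3).
C7 = 8 (hidden single in row 7).
B6 = 2 (sole candidate).
A6 = 8 (hidden single in row 6).
B9 = 4 (sole candidate).
E5 = 8 (hidden single in row 5).
B4 = 1 (sole candidate).
C4 = 6 (sole candidate).
E4 = 4 (sole candidate).
J4 = 9 (sole candidate).
J6 = 6 (sole candidate).
C8 = 2 (sole candidate).
B2 = 8 (sole candidate).
C2 = 1 (sole candidate).
C3 = 9 (sole candidate).
A4 = 3 (sole candidate).
G4 = 7 (sole candidate).
H5 = 2 (sole candidate).
E6 = 9: row 6 has {1,2,4,6,7,8}; col 5 has {2,3,4,5,8}; region has {1,2,4,7,8} → only 9 remains.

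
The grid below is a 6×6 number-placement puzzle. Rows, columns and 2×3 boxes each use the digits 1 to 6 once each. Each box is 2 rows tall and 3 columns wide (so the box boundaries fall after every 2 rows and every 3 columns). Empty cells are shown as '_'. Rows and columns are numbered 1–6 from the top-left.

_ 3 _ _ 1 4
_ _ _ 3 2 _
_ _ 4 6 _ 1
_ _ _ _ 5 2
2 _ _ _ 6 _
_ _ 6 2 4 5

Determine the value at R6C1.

3

R1C4 = 5: row 1 has {1,3,4}; col 4 has {2,3,6}; box has {1,2,3,4} → only 5 remains.
R2C6 = 6: row 2 has {2,3}; col 6 has {1,2,4,5}; box has {1,2,3,4,5} → only 6 remains.
R3C5 = 3: row 3 has {1,4,6}; col 5 has {1,2,4,5,6}; box has {1,2,5,6} → only 3 remains.
R4C4 = 4: row 4 has {2,5}; col 4 has {2,3,5,6}; box has {1,2,3,5,6} → only 4 remains.
R5C4 = 1: row 5 has {2,6}; col 4 has {2,3,4,5,6}; box has {2,4,5,6} → only 1 remains.
R5C6 = 3: row 5 has {1,2,6}; col 6 has {1,2,4,5,6}; box has {1,2,4,5,6} → only 3 remains.
R6C2 = 1: row 6 has {2,4,5,6}; col 2 has {3}; box has {2,6} → only 1 remains.
R1C1 = 6: row 1 has {1,3,4,5}; col 1 has {2}; box has {3} → only 6 remains.
R1C3 = 2: row 1 has {1,3,4,5,6}; col 3 has {4,6}; box has {3,6} → only 2 remains.
R3C1 = 5: row 3 has {1,3,4,6}; col 1 has {2,6}; box has {4} → only 5 remains.
R3C2 = 2: row 3 has {1,3,4,5,6}; col 2 has {1,3}; box has {4,5} → only 2 remains.
R4C2 = 6: row 4 has {2,4,5}; col 2 has {1,2,3}; box has {2,4,5} → only 6 remains.
R5C3 = 5: row 5 has {1,2,3,6}; col 3 has {2,4,6}; box has {1,2,6} → only 5 remains.
R6C1 = 3: row 6 has {1,2,4,5,6}; col 1 has {2,5,6}; box has {1,2,5,6} → only 3 remains.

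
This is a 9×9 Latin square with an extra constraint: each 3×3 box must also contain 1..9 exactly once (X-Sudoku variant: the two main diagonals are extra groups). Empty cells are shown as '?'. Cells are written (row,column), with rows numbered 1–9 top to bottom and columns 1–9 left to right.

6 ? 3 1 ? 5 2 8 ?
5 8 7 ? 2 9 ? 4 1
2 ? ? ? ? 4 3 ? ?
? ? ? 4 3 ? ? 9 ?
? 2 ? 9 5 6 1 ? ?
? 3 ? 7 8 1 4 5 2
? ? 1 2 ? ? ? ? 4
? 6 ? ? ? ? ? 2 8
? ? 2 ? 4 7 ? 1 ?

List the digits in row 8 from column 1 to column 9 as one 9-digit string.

764513928

(1,5) = 7 (sole candidate).
(1,9) = 9 (sole candidate).
(2,7) = 6 (sole candidate).
(3,3) = 9 (sole candidate).
(3,5) = 6 (sole candidate).
(3,8) = 7 (sole candidate).
(3,9) = 5 (sole candidate).
(4,6) = 2 (sole candidate).
(5,8) = 3 (sole candidate).
(5,9) = 7 (sole candidate).
(6,1) = 9 (sole candidate).
(6,3) = 6 (sole candidate).
(7,5) = 9 (sole candidate).
(7,7) = 7 (sole candidate).
(7,8) = 6 (sole candidate).
(8,5) = 1: row 8 has {2,6,8}; col 5 has {2,3,4,5,6,7,8,9}; box has {2,4,7,9} → only 1 remains.
(8,6) = 3: row 8 has {1,2,6,8}; col 6 has {1,2,4,5,6,7,9}; box has {1,2,4,7,9} → only 3 remains.
(9,1) = 8 (sole candidate).
(9,9) = 3 (sole candidate).
(1,2) = 4 (sole candidate).
(2,4) = 3 (sole candidate).
(3,2) = 1 (sole candidate).
(3,4) = 8 (sole candidate).
(4,7) = 8 (sole candidate).
(4,9) = 6 (sole candidate).
(5,1) = 4 (sole candidate).
(5,3) = 8 (sole candidate).
(7,1) = 3 (sole candidate).
(7,2) = 5 (sole candidate).
(7,6) = 8 (sole candidate).
(8,1) = 7: row 8 has {1,2,3,6,8}; col 1 has {2,3,4,5,6,8,9}; box has {1,2,3,5,6,8} → only 7 remains.
(8,3) = 4: row 8 has {1,2,3,6,7,8}; col 3 has {1,2,3,6,7,8,9}; box has {1,2,3,5,6,7,8} → only 4 remains.
(8,4) = 5: row 8 has {1,2,3,4,6,7,8}; col 4 has {1,2,3,4,7,8,9}; box has {1,2,3,4,7,8,9} → only 5 remains.
(8,7) = 9: row 8 has {1,2,3,4,5,6,7,8}; col 7 has {1,2,3,4,6,7,8}; box has {1,2,3,4,6,7,8} → only 9 remains.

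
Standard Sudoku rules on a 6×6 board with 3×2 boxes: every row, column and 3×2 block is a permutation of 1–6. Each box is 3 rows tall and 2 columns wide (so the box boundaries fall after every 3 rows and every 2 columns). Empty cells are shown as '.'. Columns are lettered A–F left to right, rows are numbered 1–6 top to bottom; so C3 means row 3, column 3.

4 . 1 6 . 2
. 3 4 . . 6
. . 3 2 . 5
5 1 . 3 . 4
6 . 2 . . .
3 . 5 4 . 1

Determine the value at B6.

B1 = 5: row 1 has {1,2,4,6}; col 2 has {1,3}; box has {3,4} → only 5 remains.
E1 = 3: row 1 has {1,2,4,5,6}; col 5 has {}; box has {2,5,6} → only 3 remains.
D2 = 5: row 2 has {3,4,6}; col 4 has {2,3,4,6}; box has {1,2,3,4,6} → only 5 remains.
E2 = 1: row 2 has {3,4,5,6}; col 5 has {3}; box has {2,3,5,6} → only 1 remains.
A3 = 1: row 3 has {2,3,5}; col 1 has {3,4,5,6}; box has {3,4,5} → only 1 remains.
B3 = 6: row 3 has {1,2,3,5}; col 2 has {1,3,5}; box has {1,3,4,5} → only 6 remains.
E3 = 4: row 3 has {1,2,3,5,6}; col 5 has {1,3}; box has {1,2,3,5,6} → only 4 remains.
C4 = 6: row 4 has {1,3,4,5}; col 3 has {1,2,3,4,5}; box has {2,3,4,5} → only 6 remains.
E4 = 2: row 4 has {1,3,4,5,6}; col 5 has {1,3,4}; box has {1,4} → only 2 remains.
B5 = 4: row 5 has {2,6}; col 2 has {1,3,5,6}; box has {1,3,5,6} → only 4 remains.
D5 = 1: row 5 has {2,4,6}; col 4 has {2,3,4,5,6}; box has {2,3,4,5,6} → only 1 remains.
E5 = 5: row 5 has {1,2,4,6}; col 5 has {1,2,3,4}; box has {1,2,4} → only 5 remains.
F5 = 3: row 5 has {1,2,4,5,6}; col 6 has {1,2,4,5,6}; box has {1,2,4,5} → only 3 remains.
B6 = 2: row 6 has {1,3,4,5}; col 2 has {1,3,4,5,6}; box has {1,3,4,5,6} → only 2 remains.

2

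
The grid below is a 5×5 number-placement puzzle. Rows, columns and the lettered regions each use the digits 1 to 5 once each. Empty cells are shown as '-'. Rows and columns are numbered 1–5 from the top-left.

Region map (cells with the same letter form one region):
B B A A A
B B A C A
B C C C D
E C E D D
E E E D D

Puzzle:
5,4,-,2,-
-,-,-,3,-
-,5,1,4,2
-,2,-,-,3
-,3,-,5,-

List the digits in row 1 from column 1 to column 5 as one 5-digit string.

R1C3 = 3: row 1 has {2,4,5}; col 3 has {1}; region has {2} → only 3 remains.
R1C5 = 1: row 1 has {2,3,4,5}; col 5 has {2,3}; region has {2,3} → only 1 remains.

54321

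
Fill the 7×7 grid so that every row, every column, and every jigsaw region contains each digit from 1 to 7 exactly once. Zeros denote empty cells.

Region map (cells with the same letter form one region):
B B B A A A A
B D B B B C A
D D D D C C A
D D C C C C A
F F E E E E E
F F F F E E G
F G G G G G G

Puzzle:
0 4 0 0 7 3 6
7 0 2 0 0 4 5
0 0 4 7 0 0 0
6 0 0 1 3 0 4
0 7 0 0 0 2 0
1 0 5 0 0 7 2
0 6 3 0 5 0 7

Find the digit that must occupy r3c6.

6

r1c1 = 5: row 1 has {3,4,6,7}; col 1 has {1,6,7}; region has {2,4,7} → only 5 remains.
r1c3 = 1: row 1 has {3,4,5,6,7}; col 3 has {2,3,4,5}; region has {2,4,5,7} → only 1 remains.
r1c4 = 2: row 1 has {1,3,4,5,6,7}; col 4 has {1,7}; region has {3,4,5,6,7} → only 2 remains.
r2c5 = 6: row 2 has {2,4,5,7}; col 5 has {3,5,7}; region has {1,2,4,5,7} → only 6 remains.
r3c5 = 2: row 3 has {4,7}; col 5 has {3,5,6,7}; region has {1,3,4} → only 2 remains.
r3c7 = 1: row 3 has {2,4,7}; col 7 has {2,4,5,6,7}; region has {2,3,4,5,6,7} → only 1 remains.
r4c3 = 7: row 4 has {1,3,4,6}; col 3 has {1,2,3,4,5}; region has {1,2,3,4} → only 7 remains.
r4c6 = 5: row 4 has {1,3,4,6,7}; col 6 has {2,3,4,7}; region has {1,2,3,4,7} → only 5 remains.
r5c3 = 6: row 5 has {2,7}; col 3 has {1,2,3,4,5,7}; region has {2,7} → only 6 remains.
r5c7 = 3: row 5 has {2,6,7}; col 7 has {1,2,4,5,6,7}; region has {2,6,7} → only 3 remains.
r6c2 = 3: row 6 has {1,2,5,7}; col 2 has {4,6,7}; region has {1,5,7} → only 3 remains.
r6c5 = 4: row 6 has {1,2,3,5,7}; col 5 has {2,3,5,6,7}; region has {2,3,6,7} → only 4 remains.
r7c4 = 4: row 7 has {3,5,6,7}; col 4 has {1,2,7}; region has {2,3,5,6,7} → only 4 remains.
r7c6 = 1: row 7 has {3,4,5,6,7}; col 6 has {2,3,4,5,7}; region has {2,3,4,5,6,7} → only 1 remains.
r2c2 = 1: row 2 has {2,4,5,6,7}; col 2 has {3,4,6,7}; region has {4,6,7} → only 1 remains.
r2c4 = 3: row 2 has {1,2,4,5,6,7}; col 4 has {1,2,4,7}; region has {1,2,4,5,6,7} → only 3 remains.
r3c1 = 3: row 3 has {1,2,4,7}; col 1 has {1,5,6,7}; region has {1,4,6,7} → only 3 remains.
r3c2 = 5: row 3 has {1,2,3,4,7}; col 2 has {1,3,4,6,7}; region has {1,3,4,6,7} → only 5 remains.
r3c6 = 6: row 3 has {1,2,3,4,5,7}; col 6 has {1,2,3,4,5,7}; region has {1,2,3,4,5,7} → only 6 remains.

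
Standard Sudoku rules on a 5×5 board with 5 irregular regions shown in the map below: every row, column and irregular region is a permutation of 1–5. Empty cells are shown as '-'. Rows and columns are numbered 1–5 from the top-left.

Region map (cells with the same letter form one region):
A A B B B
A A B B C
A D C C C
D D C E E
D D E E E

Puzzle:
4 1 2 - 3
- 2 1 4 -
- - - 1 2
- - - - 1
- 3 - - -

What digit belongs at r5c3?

r1c4 = 5: row 1 has {1,2,3,4}; col 4 has {1,4}; region has {1,2,3,4} → only 5 remains.
r2c5 = 5: row 2 has {1,2,4}; col 5 has {1,2,3}; region has {1,2} → only 5 remains.
r5c4 = 2: row 5 has {3}; col 4 has {1,4,5}; region has {1} → only 2 remains.
r5c5 = 4: row 5 has {2,3}; col 5 has {1,2,3,5}; region has {1,2} → only 4 remains.
r2c1 = 3: row 2 has {1,2,4,5}; col 1 has {4}; region has {1,2,4} → only 3 remains.
r3c1 = 5: row 3 has {1,2}; col 1 has {3,4}; region has {1,2,3,4} → only 5 remains.
r3c2 = 4: row 3 has {1,2,5}; col 2 has {1,2,3}; region has {3} → only 4 remains.
r3c3 = 3: row 3 has {1,2,4,5}; col 3 has {1,2}; region has {1,2,5} → only 3 remains.
r4c1 = 2: row 4 has {1}; col 1 has {3,4,5}; region has {3,4} → only 2 remains.
r4c2 = 5: row 4 has {1,2}; col 2 has {1,2,3,4}; region has {2,3,4} → only 5 remains.
r4c3 = 4: row 4 has {1,2,5}; col 3 has {1,2,3}; region has {1,2,3,5} → only 4 remains.
r4c4 = 3: row 4 has {1,2,4,5}; col 4 has {1,2,4,5}; region has {1,2,4} → only 3 remains.
r5c1 = 1: row 5 has {2,3,4}; col 1 has {2,3,4,5}; region has {2,3,4,5} → only 1 remains.
r5c3 = 5: row 5 has {1,2,3,4}; col 3 has {1,2,3,4}; region has {1,2,3,4} → only 5 remains.

5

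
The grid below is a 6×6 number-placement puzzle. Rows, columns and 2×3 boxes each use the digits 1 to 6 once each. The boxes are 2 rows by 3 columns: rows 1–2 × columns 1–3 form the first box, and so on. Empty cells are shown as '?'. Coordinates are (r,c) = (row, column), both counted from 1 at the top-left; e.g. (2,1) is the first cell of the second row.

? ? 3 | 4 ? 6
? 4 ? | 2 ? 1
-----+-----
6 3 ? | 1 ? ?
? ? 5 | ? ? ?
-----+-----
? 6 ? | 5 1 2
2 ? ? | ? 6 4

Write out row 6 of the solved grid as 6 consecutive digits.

(1,5) = 5 (sole candidate).
(2,1) = 5 (sole candidate).
(2,3) = 6 (sole candidate).
(2,5) = 3 (sole candidate).
(3,6) = 5 (sole candidate).
(4,6) = 3 (sole candidate).
(5,3) = 4 (sole candidate).
(6,3) = 1: row 6 has {2,4,6}; col 3 has {3,4,5,6}; box has {2,4,6} → only 1 remains.
(6,4) = 3: row 6 has {1,2,4,6}; col 4 has {1,2,4,5}; box has {1,2,4,5,6} → only 3 remains.
(1,1) = 1 (sole candidate).
(1,2) = 2 (sole candidate).
(3,3) = 2 (sole candidate).
(3,5) = 4 (sole candidate).
(4,1) = 4 (sole candidate).
(4,2) = 1 (sole candidate).
(4,4) = 6 (sole candidate).
(4,5) = 2 (sole candidate).
(5,1) = 3 (sole candidate).
(6,2) = 5: row 6 has {1,2,3,4,6}; col 2 has {1,2,3,4,6}; box has {1,2,3,4,6} → only 5 remains.

251364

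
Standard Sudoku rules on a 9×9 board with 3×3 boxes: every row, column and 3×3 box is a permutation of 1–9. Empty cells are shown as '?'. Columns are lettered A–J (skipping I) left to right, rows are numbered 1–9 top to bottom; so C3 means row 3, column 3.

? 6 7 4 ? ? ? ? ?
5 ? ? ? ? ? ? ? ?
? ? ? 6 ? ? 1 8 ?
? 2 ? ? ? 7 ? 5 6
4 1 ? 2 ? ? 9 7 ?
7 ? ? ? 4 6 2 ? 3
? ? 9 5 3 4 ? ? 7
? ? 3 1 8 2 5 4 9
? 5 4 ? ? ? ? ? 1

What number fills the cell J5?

8

G1 = 3 (sole candidate).
C3 = 2 (sole candidate).
C4 = 8 (sole candidate).
G4 = 4 (sole candidate).
E5 = 5 (sole candidate).
J5 = 8: row 5 has {1,2,4,5,7,9}; col 9 has {1,3,6,7,9}; box has {2,3,4,5,6,7,9} → only 8 remains.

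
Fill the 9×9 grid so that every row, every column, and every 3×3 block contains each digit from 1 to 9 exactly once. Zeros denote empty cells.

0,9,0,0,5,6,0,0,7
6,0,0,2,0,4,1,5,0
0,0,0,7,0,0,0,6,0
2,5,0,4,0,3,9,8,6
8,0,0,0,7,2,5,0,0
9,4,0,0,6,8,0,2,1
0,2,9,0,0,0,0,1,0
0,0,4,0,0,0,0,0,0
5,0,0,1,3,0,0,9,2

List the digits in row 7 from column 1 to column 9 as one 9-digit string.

729645318

R4C5 = 1: row 4 has {2,3,4,5,6,8,9}; col 5 has {3,5,6,7}; box has {2,3,4,6,7,8} → only 1 remains.
R5C4 = 9: row 5 has {2,5,7,8}; col 4 has {1,2,4,7}; box has {1,2,3,4,6,7,8} → only 9 remains.
R6C4 = 5: row 6 has {1,2,4,6,8,9}; col 4 has {1,2,4,7,9}; box has {1,2,3,4,6,7,8,9} → only 5 remains.
R9C6 = 7: row 9 has {1,2,3,5,9}; col 6 has {2,3,4,6,8}; box has {1,3} → only 7 remains.
R4C3 = 7: row 4 has {1,2,3,4,5,6,8,9}; col 3 has {4,9}; box has {2,4,5,8,9} → only 7 remains.
R6C3 = 3: row 6 has {1,2,4,5,6,8,9}; col 3 has {4,7,9}; box has {2,4,5,7,8,9} → only 3 remains.
R6C7 = 7: row 6 has {1,2,3,4,5,6,8,9}; col 7 has {1,5,9}; box has {1,2,5,6,8,9} → only 7 remains.
R7C6 = 5: row 7 has {1,2,9}; col 6 has {2,3,4,6,7,8}; box has {1,3,7} → only 5 remains.
R8C6 = 9: row 8 has {4}; col 6 has {2,3,4,5,6,7,8}; box has {1,3,5,7} → only 9 remains.
R2C3 = 8: row 2 has {1,2,4,5,6}; col 3 has {3,4,7,9}; box has {6,9} → only 8 remains.
R2C5 = 9: row 2 has {1,2,4,5,6,8}; col 5 has {1,3,5,6,7}; box has {2,4,5,6,7} → only 9 remains.
R2C9 = 3: row 2 has {1,2,4,5,6,8,9}; col 9 has {1,2,6,7}; box has {1,5,6,7} → only 3 remains.
R3C5 = 8: row 3 has {6,7}; col 5 has {1,3,5,6,7,9}; box has {2,4,5,6,7,9} → only 8 remains.
R3C6 = 1: row 3 has {6,7,8}; col 6 has {2,3,4,5,6,7,8,9}; box has {2,4,5,6,7,8,9} → only 1 remains.
R5C9 = 4: row 5 has {2,5,7,8,9}; col 9 has {1,2,3,6,7}; box has {1,2,5,6,7,8,9} → only 4 remains.
R7C5 = 4: row 7 has {1,2,5,9}; col 5 has {1,3,5,6,7,8,9}; box has {1,3,5,7,9} → only 4 remains.
R7C9 = 8: row 7 has {1,2,4,5,9}; col 9 has {1,2,3,4,6,7}; box has {1,2,9} → only 8 remains.
R8C5 = 2: row 8 has {4,9}; col 5 has {1,3,4,5,6,7,8,9}; box has {1,3,4,5,7,9} → only 2 remains.
R8C9 = 5: row 8 has {2,4,9}; col 9 has {1,2,3,4,6,7,8}; box has {1,2,8,9} → only 5 remains.
R9C3 = 6: row 9 has {1,2,3,5,7,9}; col 3 has {3,4,7,8,9}; box has {2,4,5,9} → only 6 remains.
R9C7 = 4: row 9 has {1,2,3,5,6,7,9}; col 7 has {1,5,7,9}; box has {1,2,5,8,9} → only 4 remains.
R1C4 = 3: row 1 has {5,6,7,9}; col 4 has {1,2,4,5,7,9}; box has {1,2,4,5,6,7,8,9} → only 3 remains.
R1C8 = 4: row 1 has {3,5,6,7,9}; col 8 has {1,2,5,6,8,9}; box has {1,3,5,6,7} → only 4 remains.
R2C2 = 7: row 2 has {1,2,3,4,5,6,8,9}; col 2 has {2,4,5,9}; box has {6,8,9} → only 7 remains.
R3C2 = 3: row 3 has {1,6,7,8}; col 2 has {2,4,5,7,9}; box has {6,7,8,9} → only 3 remains.
R3C7 = 2: row 3 has {1,3,6,7,8}; col 7 has {1,4,5,7,9}; box has {1,3,4,5,6,7} → only 2 remains.
R3C9 = 9: row 3 has {1,2,3,6,7,8}; col 9 has {1,2,3,4,5,6,7,8}; box has {1,2,3,4,5,6,7} → only 9 remains.
R5C3 = 1: row 5 has {2,4,5,7,8,9}; col 3 has {3,4,6,7,8,9}; box has {2,3,4,5,7,8,9} → only 1 remains.
R5C8 = 3: row 5 has {1,2,4,5,7,8,9}; col 8 has {1,2,4,5,6,8,9}; box has {1,2,4,5,6,7,8,9} → only 3 remains.
R7C4 = 6: row 7 has {1,2,4,5,8,9}; col 4 has {1,2,3,4,5,7,9}; box has {1,2,3,4,5,7,9} → only 6 remains.
R7C7 = 3: row 7 has {1,2,4,5,6,8,9}; col 7 has {1,2,4,5,7,9}; box has {1,2,4,5,8,9} → only 3 remains.
R8C4 = 8: row 8 has {2,4,5,9}; col 4 has {1,2,3,4,5,6,7,9}; box has {1,2,3,4,5,6,7,9} → only 8 remains.
R8C7 = 6: row 8 has {2,4,5,8,9}; col 7 has {1,2,3,4,5,7,9}; box has {1,2,3,4,5,8,9} → only 6 remains.
R8C8 = 7: row 8 has {2,4,5,6,8,9}; col 8 has {1,2,3,4,5,6,8,9}; box has {1,2,3,4,5,6,8,9} → only 7 remains.
R9C2 = 8: row 9 has {1,2,3,4,5,6,7,9}; col 2 has {2,3,4,5,7,9}; box has {2,4,5,6,9} → only 8 remains.
R1C1 = 1: row 1 has {3,4,5,6,7,9}; col 1 has {2,5,6,8,9}; box has {3,6,7,8,9} → only 1 remains.
R1C3 = 2: row 1 has {1,3,4,5,6,7,9}; col 3 has {1,3,4,6,7,8,9}; box has {1,3,6,7,8,9} → only 2 remains.
R1C7 = 8: row 1 has {1,2,3,4,5,6,7,9}; col 7 has {1,2,3,4,5,6,7,9}; box has {1,2,3,4,5,6,7,9} → only 8 remains.
R3C1 = 4: row 3 has {1,2,3,6,7,8,9}; col 1 has {1,2,5,6,8,9}; box has {1,2,3,6,7,8,9} → only 4 remains.
R3C3 = 5: row 3 has {1,2,3,4,6,7,8,9}; col 3 has {1,2,3,4,6,7,8,9}; box has {1,2,3,4,6,7,8,9} → only 5 remains.
R5C2 = 6: row 5 has {1,2,3,4,5,7,8,9}; col 2 has {2,3,4,5,7,8,9}; box has {1,2,3,4,5,7,8,9} → only 6 remains.
R7C1 = 7: row 7 has {1,2,3,4,5,6,8,9}; col 1 has {1,2,4,5,6,8,9}; box has {2,4,5,6,8,9} → only 7 remains.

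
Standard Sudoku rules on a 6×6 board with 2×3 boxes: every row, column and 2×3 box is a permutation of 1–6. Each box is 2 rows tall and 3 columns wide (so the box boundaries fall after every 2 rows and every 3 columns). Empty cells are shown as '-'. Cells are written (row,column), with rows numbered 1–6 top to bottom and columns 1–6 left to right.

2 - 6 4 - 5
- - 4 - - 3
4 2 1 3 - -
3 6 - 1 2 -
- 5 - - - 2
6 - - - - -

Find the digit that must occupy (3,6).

(1,5) = 1: row 1 has {2,4,5,6}; col 5 has {2}; box has {3,4,5} → only 1 remains.
(2,2) = 1: row 2 has {3,4}; col 2 has {2,5,6}; box has {2,4,6} → only 1 remains.
(2,5) = 6: row 2 has {1,3,4}; col 5 has {1,2}; box has {1,3,4,5} → only 6 remains.
(3,5) = 5: row 3 has {1,2,3,4}; col 5 has {1,2,6}; box has {1,2,3} → only 5 remains.
(3,6) = 6: row 3 has {1,2,3,4,5}; col 6 has {2,3,5}; box has {1,2,3,5} → only 6 remains.

6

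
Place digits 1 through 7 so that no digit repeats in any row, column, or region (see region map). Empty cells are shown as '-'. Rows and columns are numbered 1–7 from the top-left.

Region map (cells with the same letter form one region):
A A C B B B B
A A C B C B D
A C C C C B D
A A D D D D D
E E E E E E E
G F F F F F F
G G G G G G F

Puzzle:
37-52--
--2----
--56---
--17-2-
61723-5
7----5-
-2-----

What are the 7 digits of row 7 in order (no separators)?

r1c3 = 4: row 1 has {2,3,5,7}; col 3 has {1,2,5,7}; region has {2,5,6} → only 4 remains.
r3c2 = 3: row 3 has {5,6}; col 2 has {1,2,7}; region has {2,4,5,6} → only 3 remains.
r3c7 = 4: row 3 has {3,5,6}; col 7 has {5}; region has {1,2,7} → only 4 remains.
r5c6 = 4: row 5 has {1,2,3,5,6,7}; col 6 has {2,5}; region has {1,2,3,5,6,7} → only 4 remains.
r3c1 = 2: in row 3, 2 can only go here (every other open cell in that row sees a 2).
r4c7 = 3: in row 4, 3 can only go here (every other open cell in that row sees a 3).
r2c7 = 6: row 2 has {2}; col 7 has {3,4,5}; region has {1,2,3,4,7} → only 6 remains.
r4c5 = 5: row 4 has {1,2,3,7}; col 5 has {2,3}; region has {1,2,3,4,6,7} → only 5 remains.
r1c7 = 1: row 1 has {2,3,4,5,7}; col 7 has {3,4,5,6}; region has {2,5} → only 1 remains.
r3c6 = 7: row 3 has {2,3,4,5,6}; col 6 has {2,4,5}; region has {1,2,5} → only 7 remains.
r4c1 = 4: row 4 has {1,2,3,5,7}; col 1 has {2,3,6,7}; region has {2,3,7} → only 4 remains.
r4c2 = 6: row 4 has {1,2,3,4,5,7}; col 2 has {1,2,3,7}; region has {2,3,4,7} → only 6 remains.
r6c2 = 4: row 6 has {5,7}; col 2 has {1,2,3,6,7}; region has {5} → only 4 remains.
r6c7 = 2: row 6 has {4,5,7}; col 7 has {1,3,4,5,6}; region has {4,5} → only 2 remains.
r7c7 = 7: row 7 has {2}; col 7 has {1,2,3,4,5,6}; region has {2,4,5} → only 7 remains.
r1c6 = 6: row 1 has {1,2,3,4,5,7}; col 6 has {2,4,5,7}; region has {1,2,5,7} → only 6 remains.
r2c2 = 5: row 2 has {2,6}; col 2 has {1,2,3,4,6,7}; region has {2,3,4,6,7} → only 5 remains.
r2c6 = 3: row 2 has {2,5,6}; col 6 has {2,4,5,6,7}; region has {1,2,5,6,7} → only 3 remains.
r3c5 = 1: row 3 has {2,3,4,5,6,7}; col 5 has {2,3,5}; region has {2,3,4,5,6} → only 1 remains.
r6c5 = 6: row 6 has {2,4,5,7}; col 5 has {1,2,3,5}; region has {2,4,5,7} → only 6 remains.
r7c5 = 4: row 7 has {2,7}; col 5 has {1,2,3,5,6}; region has {2,7} → only 4 remains.
r7c6 = 1: row 7 has {2,4,7}; col 6 has {2,3,4,5,6,7}; region has {2,4,7} → only 1 remains.
r2c1 = 1: row 2 has {2,3,5,6}; col 1 has {2,3,4,6,7}; region has {2,3,4,5,6,7} → only 1 remains.
r2c4 = 4: row 2 has {1,2,3,5,6}; col 4 has {2,5,6,7}; region has {1,2,3,5,6,7} → only 4 remains.
r2c5 = 7: row 2 has {1,2,3,4,5,6}; col 5 has {1,2,3,4,5,6}; region has {1,2,3,4,5,6} → only 7 remains.
r6c3 = 3: row 6 has {2,4,5,6,7}; col 3 has {1,2,4,5,7}; region has {2,4,5,6,7} → only 3 remains.
r6c4 = 1: row 6 has {2,3,4,5,6,7}; col 4 has {2,4,5,6,7}; region has {2,3,4,5,6,7} → only 1 remains.
r7c1 = 5: row 7 has {1,2,4,7}; col 1 has {1,2,3,4,6,7}; region has {1,2,4,7} → only 5 remains.
r7c3 = 6: row 7 has {1,2,4,5,7}; col 3 has {1,2,3,4,5,7}; region has {1,2,4,5,7} → only 6 remains.
r7c4 = 3: row 7 has {1,2,4,5,6,7}; col 4 has {1,2,4,5,6,7}; region has {1,2,4,5,6,7} → only 3 remains.

5263417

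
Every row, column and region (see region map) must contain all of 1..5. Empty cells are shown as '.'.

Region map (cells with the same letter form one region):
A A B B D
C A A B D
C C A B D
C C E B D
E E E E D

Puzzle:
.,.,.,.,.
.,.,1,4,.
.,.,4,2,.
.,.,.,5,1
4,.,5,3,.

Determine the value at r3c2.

5

r1c3 = 3 (sole candidate).
r1c4 = 1 (sole candidate).
r4c3 = 2 (sole candidate).
r5c2 = 1 (sole candidate).
r5c5 = 2 (sole candidate).
r4c1 = 3 (sole candidate).
r4c2 = 4 (sole candidate).
r3c2 = 5: row 3 has {2,4}; col 2 has {1,4}; region has {3,4} → only 5 remains.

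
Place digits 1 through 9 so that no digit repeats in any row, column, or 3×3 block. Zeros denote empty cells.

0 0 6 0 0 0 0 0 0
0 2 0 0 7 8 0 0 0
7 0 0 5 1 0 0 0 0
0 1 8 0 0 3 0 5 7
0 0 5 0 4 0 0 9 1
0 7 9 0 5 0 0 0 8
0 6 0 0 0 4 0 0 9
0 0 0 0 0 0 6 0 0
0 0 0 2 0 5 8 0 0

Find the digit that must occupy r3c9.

r5c2 = 3: row 5 has {1,4,5,9}; col 2 has {1,2,6,7}; box has {1,5,7,8,9} → only 3 remains.
r5c7 = 2: row 5 has {1,3,4,5,9}; col 7 has {6,8}; box has {1,5,7,8,9} → only 2 remains.
r4c7 = 4: row 4 has {1,3,5,7,8}; col 7 has {2,6,8}; box has {1,2,5,7,8,9} → only 4 remains.
r5c1 = 6: row 5 has {1,2,3,4,5,9}; col 1 has {7}; box has {1,3,5,7,8,9} → only 6 remains.
r5c6 = 7: row 5 has {1,2,3,4,5,6,9}; col 6 has {3,4,5,8}; box has {3,4,5} → only 7 remains.
r6c7 = 3: row 6 has {5,7,8,9}; col 7 has {2,4,6,8}; box has {1,2,4,5,7,8,9} → only 3 remains.
r6c8 = 6: row 6 has {3,5,7,8,9}; col 8 has {5,9}; box has {1,2,3,4,5,7,8,9} → only 6 remains.
r3c7 = 9: row 3 has {1,5,7}; col 7 has {2,3,4,6,8}; box has {} → only 9 remains.
r4c1 = 2: row 4 has {1,3,4,5,7,8}; col 1 has {6,7}; box has {1,3,5,6,7,8,9} → only 2 remains.
r5c4 = 8: row 5 has {1,2,3,4,5,6,7,9}; col 4 has {2,5}; box has {3,4,5,7} → only 8 remains.
r6c1 = 4: row 6 has {3,5,6,7,8,9}; col 1 has {2,6,7}; box has {1,2,3,5,6,7,8,9} → only 4 remains.
r6c4 = 1: row 6 has {3,4,5,6,7,8,9}; col 4 has {2,5,8}; box has {3,4,5,7,8} → only 1 remains.
r6c6 = 2: row 6 has {1,3,4,5,6,7,8,9}; col 6 has {3,4,5,7,8}; box has {1,3,4,5,7,8} → only 2 remains.
r1c6 = 9: row 1 has {6}; col 6 has {2,3,4,5,7,8}; box has {1,5,7,8} → only 9 remains.
r3c6 = 6: row 3 has {1,5,7,9}; col 6 has {2,3,4,5,7,8,9}; box has {1,5,7,8,9} → only 6 remains.
r8c6 = 1: row 8 has {6}; col 6 has {2,3,4,5,6,7,8,9}; box has {2,4,5} → only 1 remains.
r2c9 = 6: in row 2, 6 can only go here (every other open cell in that row sees a 6).
r2c1 = 9: in row 2, 9 can only go here (every other open cell in that row sees a 9).
r2c7 = 5: in row 2, 5 can only go here (every other open cell in that row sees a 5).
r7c1 = 5: in row 7, 5 can only go here (every other open cell in that row sees a 5).
r1c2 = 5: in row 1, 5 can only go here (every other open cell in that row sees a 5).
r7c5 = 8: in row 7, 8 can only go here (every other open cell in that row sees an 8).
r8c9 = 5: in row 8, 5 can only go here (every other open cell in that row sees a 5).
r9c5 = 6: in row 9, 6 can only go here (every other open cell in that row sees a 6).
r4c5 = 9: row 4 has {1,2,3,4,5,7,8}; col 5 has {1,4,5,6,7,8}; box has {1,2,3,4,5,7,8} → only 9 remains.
r8c5 = 3: row 8 has {1,5,6}; col 5 has {1,4,5,6,7,8,9}; box has {1,2,4,5,6,8} → only 3 remains.
r1c5 = 2: row 1 has {5,6,9}; col 5 has {1,3,4,5,6,7,8,9}; box has {1,5,6,7,8,9} → only 2 remains.
r4c4 = 6: row 4 has {1,2,3,4,5,7,8,9}; col 4 has {1,2,5,8}; box has {1,2,3,4,5,7,8,9} → only 6 remains.
r7c4 = 7: row 7 has {4,5,6,8,9}; col 4 has {1,2,5,6,8}; box has {1,2,3,4,5,6,8} → only 7 remains.
r7c7 = 1: row 7 has {4,5,6,7,8,9}; col 7 has {2,3,4,5,6,8,9}; box has {5,6,8,9} → only 1 remains.
r8c1 = 8: row 8 has {1,3,5,6}; col 1 has {2,4,5,6,7,9}; box has {5,6} → only 8 remains.
r8c4 = 9: row 8 has {1,3,5,6,8}; col 4 has {1,2,5,6,7,8}; box has {1,2,3,4,5,6,7,8} → only 9 remains.
r1c7 = 7: row 1 has {2,5,6,9}; col 7 has {1,2,3,4,5,6,8,9}; box has {5,6,9} → only 7 remains.
r8c2 = 4: row 8 has {1,3,5,6,8,9}; col 2 has {1,2,3,5,6,7}; box has {5,6,8} → only 4 remains.
r9c2 = 9: row 9 has {2,5,6,8}; col 2 has {1,2,3,4,5,6,7}; box has {4,5,6,8} → only 9 remains.
r3c2 = 8: row 3 has {1,5,6,7,9}; col 2 has {1,2,3,4,5,6,7,9}; box has {2,5,6,7,9} → only 8 remains.
r1c8 = 8: in row 1, 8 can only go here (every other open cell in that row sees an 8).
r1c1 = 1: in row 1, 1 can only go here (every other open cell in that row sees a 1).
r9c1 = 3: row 9 has {2,5,6,8,9}; col 1 has {1,2,4,5,6,7,8,9}; box has {4,5,6,8,9} → only 3 remains.
r9c9 = 4: row 9 has {2,3,5,6,8,9}; col 9 has {1,5,6,7,8,9}; box has {1,5,6,8,9} → only 4 remains.
r1c9 = 3: row 1 has {1,2,5,6,7,8,9}; col 9 has {1,4,5,6,7,8,9}; box has {5,6,7,8,9} → only 3 remains.
r3c9 = 2: row 3 has {1,5,6,7,8,9}; col 9 has {1,3,4,5,6,7,8,9}; box has {3,5,6,7,8,9} → only 2 remains.

2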